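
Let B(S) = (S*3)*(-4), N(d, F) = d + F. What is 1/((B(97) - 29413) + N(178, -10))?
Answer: -1/30409 ≈ -3.2885e-5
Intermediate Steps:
N(d, F) = F + d
B(S) = -12*S (B(S) = (3*S)*(-4) = -12*S)
1/((B(97) - 29413) + N(178, -10)) = 1/((-12*97 - 29413) + (-10 + 178)) = 1/((-1164 - 29413) + 168) = 1/(-30577 + 168) = 1/(-30409) = -1/30409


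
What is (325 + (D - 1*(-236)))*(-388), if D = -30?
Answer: -206028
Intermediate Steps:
(325 + (D - 1*(-236)))*(-388) = (325 + (-30 - 1*(-236)))*(-388) = (325 + (-30 + 236))*(-388) = (325 + 206)*(-388) = 531*(-388) = -206028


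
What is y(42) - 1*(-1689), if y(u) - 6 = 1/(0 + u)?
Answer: 71191/42 ≈ 1695.0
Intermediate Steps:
y(u) = 6 + 1/u (y(u) = 6 + 1/(0 + u) = 6 + 1/u)
y(42) - 1*(-1689) = (6 + 1/42) - 1*(-1689) = (6 + 1/42) + 1689 = 253/42 + 1689 = 71191/42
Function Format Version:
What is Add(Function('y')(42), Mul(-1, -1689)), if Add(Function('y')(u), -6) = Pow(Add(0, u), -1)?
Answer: Rational(71191, 42) ≈ 1695.0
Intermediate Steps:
Function('y')(u) = Add(6, Pow(u, -1)) (Function('y')(u) = Add(6, Pow(Add(0, u), -1)) = Add(6, Pow(u, -1)))
Add(Function('y')(42), Mul(-1, -1689)) = Add(Add(6, Pow(42, -1)), Mul(-1, -1689)) = Add(Add(6, Rational(1, 42)), 1689) = Add(Rational(253, 42), 1689) = Rational(71191, 42)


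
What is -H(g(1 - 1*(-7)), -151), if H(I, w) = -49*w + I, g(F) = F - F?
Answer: -7399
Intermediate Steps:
g(F) = 0
H(I, w) = I - 49*w
-H(g(1 - 1*(-7)), -151) = -(0 - 49*(-151)) = -(0 + 7399) = -1*7399 = -7399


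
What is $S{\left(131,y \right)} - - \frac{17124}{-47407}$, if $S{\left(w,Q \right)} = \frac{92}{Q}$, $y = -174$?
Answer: $- \frac{3670510}{4124409} \approx -0.88995$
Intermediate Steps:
$S{\left(131,y \right)} - - \frac{17124}{-47407} = \frac{92}{-174} - - \frac{17124}{-47407} = 92 \left(- \frac{1}{174}\right) - \left(-17124\right) \left(- \frac{1}{47407}\right) = - \frac{46}{87} - \frac{17124}{47407} = - \frac{3670510}{4124409}$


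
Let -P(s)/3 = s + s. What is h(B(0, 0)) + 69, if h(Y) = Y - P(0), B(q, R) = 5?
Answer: 74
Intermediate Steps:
P(s) = -6*s (P(s) = -3*(s + s) = -6*s)
h(Y) = Y (h(Y) = Y - (-6)*0 = Y - 1*0 = Y + 0 = Y)
h(B(0, 0)) + 69 = 5 + 69 = 74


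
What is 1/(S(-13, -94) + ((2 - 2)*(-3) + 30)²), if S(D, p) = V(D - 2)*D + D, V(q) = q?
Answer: 1/1082 ≈ 0.00092421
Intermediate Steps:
S(D, p) = D + D*(-2 + D) (S(D, p) = (D - 2)*D + D = (-2 + D)*D + D = D*(-2 + D) + D = D + D*(-2 + D))
1/(S(-13, -94) + ((2 - 2)*(-3) + 30)²) = 1/(-13*(-1 - 13) + ((2 - 2)*(-3) + 30)²) = 1/(-13*(-14) + (0*(-3) + 30)²) = 1/(182 + (0 + 30)²) = 1/(182 + 30²) = 1/(182 + 900) = 1/1082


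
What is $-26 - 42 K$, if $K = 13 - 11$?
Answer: $-110$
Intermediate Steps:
$K = 2$ ($K = 13 - 11 = 2$)
$-26 - 42 K = -26 - 84 = -110$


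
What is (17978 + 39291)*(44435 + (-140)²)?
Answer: 3667220415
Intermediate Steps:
(17978 + 39291)*(44435 + (-140)²) = 57269*(44435 + 19600) = 57269*64035 = 3667220415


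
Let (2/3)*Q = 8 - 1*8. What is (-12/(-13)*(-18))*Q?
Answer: 0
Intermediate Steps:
Q = 0 (Q = 3*(8 - 1*8)/2 = 3*(8 - 8)/2 = (3/2)*0 = 0)
(-12/(-13)*(-18))*Q = (-12/(-13)*(-18))*0 = (-12*(-1/13)*(-18))*0 = ((12/13)*(-18))*0 = -216/13*0 = 0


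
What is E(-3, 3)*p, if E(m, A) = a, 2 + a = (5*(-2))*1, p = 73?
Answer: -876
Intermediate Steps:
a = -12 (a = -2 + (5*(-2))*1 = -2 - 10*1 = -2 - 10 = -12)
E(m, A) = -12
E(-3, 3)*p = -12*73 = -876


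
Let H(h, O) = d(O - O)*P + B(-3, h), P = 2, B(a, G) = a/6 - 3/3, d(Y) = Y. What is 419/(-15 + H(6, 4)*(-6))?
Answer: -419/6 ≈ -69.833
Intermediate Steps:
B(a, G) = -1 + a/6 (B(a, G) = a*(⅙) - 3*⅓ = a/6 - 1 = -1 + a/6)
H(h, O) = -3/2 (H(h, O) = (O - O)*2 + (-1 + (⅙)*(-3)) = 0*2 + (-1 - ½) = 0 - 3/2 = -3/2)
419/(-15 + H(6, 4)*(-6)) = 419/(-15 - 3/2*(-6)) = 419/(-15 + 9) = 419/(-6) = 419*(-⅙) = -419/6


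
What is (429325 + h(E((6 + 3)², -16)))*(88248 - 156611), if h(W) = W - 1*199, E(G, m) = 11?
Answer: -29337092731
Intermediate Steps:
h(W) = -199 + W (h(W) = W - 199 = -199 + W)
(429325 + h(E((6 + 3)², -16)))*(88248 - 156611) = (429325 + (-199 + 11))*(88248 - 156611) = (429325 - 188)*(-68363) = 429137*(-68363) = -29337092731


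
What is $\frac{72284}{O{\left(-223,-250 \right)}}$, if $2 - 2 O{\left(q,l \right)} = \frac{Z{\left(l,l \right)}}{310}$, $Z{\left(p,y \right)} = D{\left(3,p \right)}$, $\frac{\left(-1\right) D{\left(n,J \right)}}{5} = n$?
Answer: $\frac{8963216}{127} \approx 70577.0$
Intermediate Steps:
$D{\left(n,J \right)} = - 5 n$
$Z{\left(p,y \right)} = -15$ ($Z{\left(p,y \right)} = \left(-5\right) 3 = -15$)
$O{\left(q,l \right)} = \frac{127}{124}$ ($O{\left(q,l \right)} = 1 - \frac{\left(-15\right) \frac{1}{310}}{2} = 1 - - \frac{3}{124} = 1 + \frac{3}{124} = \frac{127}{124}$)
$\frac{72284}{O{\left(-223,-250 \right)}} = \frac{72284}{\frac{127}{124}} = 72284 \cdot \frac{124}{127} = \frac{8963216}{127}$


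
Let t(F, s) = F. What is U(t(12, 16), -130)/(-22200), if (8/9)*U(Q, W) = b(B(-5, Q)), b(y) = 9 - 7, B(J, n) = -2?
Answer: -3/29600 ≈ -0.00010135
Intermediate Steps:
b(y) = 2
U(Q, W) = 9/4 (U(Q, W) = (9/8)*2 = 9/4)
U(t(12, 16), -130)/(-22200) = (9/4)/(-22200) = (9/4)*(-1/22200) = -3/29600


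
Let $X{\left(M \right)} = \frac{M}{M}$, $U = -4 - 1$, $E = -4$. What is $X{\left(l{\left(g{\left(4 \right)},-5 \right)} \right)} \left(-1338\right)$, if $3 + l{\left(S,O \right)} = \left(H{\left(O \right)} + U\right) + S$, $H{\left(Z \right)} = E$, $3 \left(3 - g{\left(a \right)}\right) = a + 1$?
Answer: $-1338$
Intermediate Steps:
$g{\left(a \right)} = \frac{8}{3} - \frac{a}{3}$ ($g{\left(a \right)} = 3 - \frac{a + 1}{3} = 3 - \frac{1 + a}{3} = 3 - \left(\frac{1}{3} + \frac{a}{3}\right) = \frac{8}{3} - \frac{a}{3}$)
$U = -5$ ($U = -4 - 1 = -5$)
$H{\left(Z \right)} = -4$
$l{\left(S,O \right)} = -12 + S$ ($l{\left(S,O \right)} = -3 + \left(\left(-4 - 5\right) + S\right) = -3 + \left(-9 + S\right) = -12 + S$)
$X{\left(M \right)} = 1$
$X{\left(l{\left(g{\left(4 \right)},-5 \right)} \right)} \left(-1338\right) = 1 \left(-1338\right) = -1338$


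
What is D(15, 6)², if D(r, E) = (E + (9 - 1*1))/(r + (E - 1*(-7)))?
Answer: ¼ ≈ 0.25000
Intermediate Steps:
D(r, E) = (8 + E)/(7 + E + r) (D(r, E) = (E + (9 - 1))/(r + (E + 7)) = (E + 8)/(r + (7 + E)) = (8 + E)/(7 + E + r))
D(15, 6)² = ((8 + 6)/(7 + 6 + 15))² = (14/28)² = ((1/28)*14)² = (½)² = ¼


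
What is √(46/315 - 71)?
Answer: I*√781165/105 ≈ 8.4175*I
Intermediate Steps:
√(46/315 - 71) = √(-22319/315) = I*√781165/105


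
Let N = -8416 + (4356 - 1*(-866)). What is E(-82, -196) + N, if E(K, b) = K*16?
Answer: -4506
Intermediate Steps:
E(K, b) = 16*K
N = -3194 (N = -8416 + (4356 + 866) = -8416 + 5222 = -3194)
E(-82, -196) + N = 16*(-82) - 3194 = -1312 - 3194 = -4506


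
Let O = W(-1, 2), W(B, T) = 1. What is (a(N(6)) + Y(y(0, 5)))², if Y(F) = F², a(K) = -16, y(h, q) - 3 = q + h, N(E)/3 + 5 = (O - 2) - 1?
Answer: 2304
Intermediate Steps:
O = 1
N(E) = -21 (N(E) = -15 + 3*((1 - 2) - 1) = -15 + 3*(-1 - 1) = -15 + 3*(-2) = -15 - 6 = -21)
y(h, q) = 3 + h + q (y(h, q) = 3 + (q + h) = 3 + (h + q) = 3 + h + q)
(a(N(6)) + Y(y(0, 5)))² = (-16 + (3 + 0 + 5)²)² = (-16 + 8²)² = (-16 + 64)² = 48² = 2304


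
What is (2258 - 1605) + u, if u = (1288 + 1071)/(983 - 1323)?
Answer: 219661/340 ≈ 646.06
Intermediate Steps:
u = -2359/340 (u = 2359/(-340) = 2359*(-1/340) = -2359/340 ≈ -6.9382)
(2258 - 1605) + u = (2258 - 1605) - 2359/340 = 653 - 2359/340 = 219661/340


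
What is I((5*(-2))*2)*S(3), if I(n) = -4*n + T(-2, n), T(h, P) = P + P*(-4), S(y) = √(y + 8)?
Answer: 140*√11 ≈ 464.33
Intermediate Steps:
S(y) = √(8 + y)
T(h, P) = -3*P (T(h, P) = P - 4*P = -3*P)
I(n) = -7*n (I(n) = -4*n - 3*n = -7*n)
I((5*(-2))*2)*S(3) = (-7*5*(-2)*2)*√(8 + 3) = (-(-70)*2)*√11 = (-7*(-20))*√11 = 140*√11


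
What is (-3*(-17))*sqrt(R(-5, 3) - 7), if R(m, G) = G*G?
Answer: 51*sqrt(2) ≈ 72.125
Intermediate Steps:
R(m, G) = G**2
(-3*(-17))*sqrt(R(-5, 3) - 7) = (-3*(-17))*sqrt(3**2 - 7) = 51*sqrt(9 - 7) = 51*sqrt(2)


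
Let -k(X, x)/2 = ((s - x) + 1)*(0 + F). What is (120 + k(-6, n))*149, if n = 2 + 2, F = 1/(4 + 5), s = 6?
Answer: 53342/3 ≈ 17781.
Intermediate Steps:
F = 1/9 ≈ 0.11111
n = 4
k(X, x) = -14/9 + 2*x/9 (k(X, x) = -2*((6 - x) + 1)*(0 + 1/9) = -2*(7 - x)/9 = -2*(7/9 - x/9) = -14/9 + 2*x/9)
(120 + k(-6, n))*149 = (120 + (-14/9 + (2/9)*4))*149 = (120 + (-14/9 + 8/9))*149 = (120 - 2/3)*149 = (358/3)*149 = 53342/3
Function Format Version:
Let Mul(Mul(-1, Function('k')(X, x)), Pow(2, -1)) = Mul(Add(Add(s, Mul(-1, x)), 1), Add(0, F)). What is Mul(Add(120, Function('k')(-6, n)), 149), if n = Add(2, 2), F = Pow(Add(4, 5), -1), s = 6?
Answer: Rational(53342, 3) ≈ 17781.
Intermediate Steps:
F = Rational(1, 9) (F = Pow(9, -1) = Rational(1, 9) ≈ 0.11111)
n = 4
Function('k')(X, x) = Add(Rational(-14, 9), Mul(Rational(2, 9), x)) (Function('k')(X, x) = Mul(-2, Mul(Add(Add(6, Mul(-1, x)), 1), Add(0, Rational(1, 9)))) = Mul(-2, Mul(Add(7, Mul(-1, x)), Rational(1, 9))) = Mul(-2, Add(Rational(7, 9), Mul(Rational(-1, 9), x))) = Add(Rational(-14, 9), Mul(Rational(2, 9), x)))
Mul(Add(120, Function('k')(-6, n)), 149) = Mul(Add(120, Add(Rational(-14, 9), Mul(Rational(2, 9), 4))), 149) = Mul(Add(120, Add(Rational(-14, 9), Rational(8, 9))), 149) = Mul(Add(120, Rational(-2, 3)), 149) = Mul(Rational(358, 3), 149) = Rational(53342, 3)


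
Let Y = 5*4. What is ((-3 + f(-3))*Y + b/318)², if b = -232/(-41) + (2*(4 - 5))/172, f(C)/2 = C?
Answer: 4525177961530249/139693547536 ≈ 32394.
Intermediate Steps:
f(C) = 2*C
Y = 20
b = 19911/3526 (b = -232*(-1/41) + (2*(-1))*(1/172) = 232/41 - 2*1/172 = 232/41 - 1/86 = 19911/3526 ≈ 5.6469)
((-3 + f(-3))*Y + b/318)² = ((-3 + 2*(-3))*20 + (19911/3526)/318)² = ((-3 - 6)*20 + (19911/3526)*(1/318))² = (-9*20 + 6637/373756)² = (-180 + 6637/373756)² = (-67269443/373756)² = 4525177961530249/139693547536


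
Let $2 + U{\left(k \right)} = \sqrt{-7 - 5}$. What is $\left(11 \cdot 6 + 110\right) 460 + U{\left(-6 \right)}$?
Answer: $80958 + 2 i \sqrt{3} \approx 80958.0 + 3.4641 i$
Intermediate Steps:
$U{\left(k \right)} = -2 + 2 i \sqrt{3}$ ($U{\left(k \right)} = -2 + \sqrt{-7 - 5} = -2 + \sqrt{-12} = -2 + 2 i \sqrt{3}$)
$\left(11 \cdot 6 + 110\right) 460 + U{\left(-6 \right)} = \left(11 \cdot 6 + 110\right) 460 - \left(2 - 2 i \sqrt{3}\right) = \left(66 + 110\right) 460 - \left(2 - 2 i \sqrt{3}\right) = 176 \cdot 460 - \left(2 - 2 i \sqrt{3}\right) = 80960 - \left(2 - 2 i \sqrt{3}\right) = 80958 + 2 i \sqrt{3}$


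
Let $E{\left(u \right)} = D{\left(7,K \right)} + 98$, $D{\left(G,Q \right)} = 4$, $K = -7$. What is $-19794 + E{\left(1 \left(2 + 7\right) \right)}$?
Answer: $-19692$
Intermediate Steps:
$E{\left(u \right)} = 102$ ($E{\left(u \right)} = 4 + 98 = 102$)
$-19794 + E{\left(1 \left(2 + 7\right) \right)} = -19794 + 102 = -19692$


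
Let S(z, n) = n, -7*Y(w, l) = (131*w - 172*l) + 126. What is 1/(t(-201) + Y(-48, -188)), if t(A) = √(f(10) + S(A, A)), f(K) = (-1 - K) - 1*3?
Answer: -183218/685088811 - 49*I*√215/685088811 ≈ -0.00026744 - 1.0487e-6*I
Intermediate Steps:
Y(w, l) = -18 - 131*w/7 + 172*l/7 (Y(w, l) = -((131*w - 172*l) + 126)/7 = -((-172*l + 131*w) + 126)/7 = -(126 - 172*l + 131*w)/7 = -18 - 131*w/7 + 172*l/7)
f(K) = -4 - K (f(K) = (-1 - K) - 3 = -4 - K)
t(A) = √(-14 + A) (t(A) = √((-4 - 1*10) + A) = √((-4 - 10) + A) = √(-14 + A))
1/(t(-201) + Y(-48, -188)) = 1/(√(-14 - 201) + (-18 - 131/7*(-48) + (172/7)*(-188))) = 1/(√(-215) + (-18 + 6288/7 - 32336/7)) = 1/(I*√215 - 26174/7) = 1/(-26174/7 + I*√215)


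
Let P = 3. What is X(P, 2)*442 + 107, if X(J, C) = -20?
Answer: -8733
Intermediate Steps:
X(P, 2)*442 + 107 = -20*442 + 107 = -8840 + 107 = -8733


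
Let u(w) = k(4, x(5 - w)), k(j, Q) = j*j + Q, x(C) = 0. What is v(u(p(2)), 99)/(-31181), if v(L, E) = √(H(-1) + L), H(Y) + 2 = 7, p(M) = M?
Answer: -√21/31181 ≈ -0.00014697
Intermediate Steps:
H(Y) = 5 (H(Y) = -2 + 7 = 5)
k(j, Q) = Q + j² (k(j, Q) = j² + Q = Q + j²)
u(w) = 16 (u(w) = 0 + 4² = 0 + 16 = 16)
v(L, E) = √(5 + L)
v(u(p(2)), 99)/(-31181) = √(5 + 16)/(-31181) = √21*(-1/31181) = -√21/31181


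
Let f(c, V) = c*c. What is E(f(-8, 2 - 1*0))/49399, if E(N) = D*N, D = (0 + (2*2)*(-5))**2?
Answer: 25600/49399 ≈ 0.51823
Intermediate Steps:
f(c, V) = c**2
D = 400 (D = (0 + 4*(-5))**2 = (0 - 20)**2 = (-20)**2 = 400)
E(N) = 400*N
E(f(-8, 2 - 1*0))/49399 = (400*(-8)**2)/49399 = (400*64)*(1/49399) = 25600*(1/49399) = 25600/49399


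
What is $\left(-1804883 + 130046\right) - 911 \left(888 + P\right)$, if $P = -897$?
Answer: $-1666638$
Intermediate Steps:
$\left(-1804883 + 130046\right) - 911 \left(888 + P\right) = \left(-1804883 + 130046\right) - 911 \left(888 - 897\right) = -1674837 - -8199 = -1674837 + 8199 = -1666638$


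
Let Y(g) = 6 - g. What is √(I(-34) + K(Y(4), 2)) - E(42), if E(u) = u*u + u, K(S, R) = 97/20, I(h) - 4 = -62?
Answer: -1806 + I*√5315/10 ≈ -1806.0 + 7.2904*I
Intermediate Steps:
I(h) = -58 (I(h) = 4 - 62 = -58)
K(S, R) = 97/20 (K(S, R) = 97*(1/20) = 97/20)
E(u) = u + u² (E(u) = u² + u = u + u²)
√(I(-34) + K(Y(4), 2)) - E(42) = √(-58 + 97/20) - 42*(1 + 42) = √(-1063/20) - 42*43 = I*√5315/10 - 1*1806 = I*√5315/10 - 1806 = -1806 + I*√5315/10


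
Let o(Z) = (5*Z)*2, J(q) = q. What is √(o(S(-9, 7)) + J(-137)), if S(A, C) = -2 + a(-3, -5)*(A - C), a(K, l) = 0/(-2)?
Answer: I*√157 ≈ 12.53*I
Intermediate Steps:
a(K, l) = 0 (a(K, l) = 0*(-½) = 0)
S(A, C) = -2 (S(A, C) = -2 + 0*(A - C) = -2 + 0 = -2)
o(Z) = 10*Z
√(o(S(-9, 7)) + J(-137)) = √(10*(-2) - 137) = √(-20 - 137) = √(-157) = I*√157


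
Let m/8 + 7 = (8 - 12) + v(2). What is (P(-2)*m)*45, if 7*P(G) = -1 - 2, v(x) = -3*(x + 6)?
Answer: 5400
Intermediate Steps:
v(x) = -18 - 3*x (v(x) = -3*(6 + x) = -18 - 3*x)
m = -280 (m = -56 + 8*((8 - 12) + (-18 - 3*2)) = -56 + 8*(-4 + (-18 - 6)) = -56 + 8*(-4 - 24) = -56 + 8*(-28) = -56 - 224 = -280)
P(G) = -3/7 (P(G) = (-1 - 2)/7 = (1/7)*(-3) = -3/7)
(P(-2)*m)*45 = -3/7*(-280)*45 = 120*45 = 5400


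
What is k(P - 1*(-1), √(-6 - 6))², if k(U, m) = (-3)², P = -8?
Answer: 81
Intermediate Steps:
k(U, m) = 9
k(P - 1*(-1), √(-6 - 6))² = 9² = 81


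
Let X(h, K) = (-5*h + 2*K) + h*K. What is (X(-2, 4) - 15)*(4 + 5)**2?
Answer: -405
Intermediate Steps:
X(h, K) = -5*h + 2*K + K*h (X(h, K) = (-5*h + 2*K) + K*h = -5*h + 2*K + K*h)
(X(-2, 4) - 15)*(4 + 5)**2 = ((-5*(-2) + 2*4 + 4*(-2)) - 15)*(4 + 5)**2 = ((10 + 8 - 8) - 15)*9**2 = (10 - 15)*81 = -5*81 = -405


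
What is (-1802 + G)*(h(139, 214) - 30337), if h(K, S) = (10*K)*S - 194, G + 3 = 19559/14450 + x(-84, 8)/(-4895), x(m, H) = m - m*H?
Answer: -6811246994762561/14146550 ≈ -4.8148e+8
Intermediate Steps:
x(m, H) = m - H*m
G = -24990709/14146550 (G = -3 + (19559/14450 - 84*(1 - 1*8)/(-4895)) = -3 + (19559*(1/14450) - 84*(1 - 8)*(-1/4895)) = -3 + (19559/14450 - 84*(-7)*(-1/4895)) = -3 + (19559/14450 + 588*(-1/4895)) = -3 + (19559/14450 - 588/4895) = -3 + 17448941/14146550 = -24990709/14146550 ≈ -1.7666)
h(K, S) = -194 + 10*K*S (h(K, S) = 10*K*S - 194 = -194 + 10*K*S)
(-1802 + G)*(h(139, 214) - 30337) = (-1802 - 24990709/14146550)*((-194 + 10*139*214) - 30337) = -25517073809*((-194 + 297460) - 30337)/14146550 = -25517073809*(297266 - 30337)/14146550 = -25517073809/14146550*266929 = -6811246994762561/14146550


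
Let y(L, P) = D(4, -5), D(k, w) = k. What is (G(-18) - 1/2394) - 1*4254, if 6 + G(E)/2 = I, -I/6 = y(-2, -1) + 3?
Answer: -10413901/2394 ≈ -4350.0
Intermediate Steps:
y(L, P) = 4
I = -42 (I = -6*(4 + 3) = -6*7 = -42)
G(E) = -96 (G(E) = -12 + 2*(-42) = -12 - 84 = -96)
(G(-18) - 1/2394) - 1*4254 = (-96 - 1/2394) - 1*4254 = (-96 - 1*1/2394) - 4254 = (-96 - 1/2394) - 4254 = -229825/2394 - 4254 = -10413901/2394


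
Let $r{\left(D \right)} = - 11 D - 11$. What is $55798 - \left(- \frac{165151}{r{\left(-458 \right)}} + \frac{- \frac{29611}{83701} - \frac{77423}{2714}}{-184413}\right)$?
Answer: $\frac{11757504902657387990575}{210591534018457614} \approx 55831.0$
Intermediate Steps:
$r{\left(D \right)} = -11 - 11 D$
$55798 - \left(- \frac{165151}{r{\left(-458 \right)}} + \frac{- \frac{29611}{83701} - \frac{77423}{2714}}{-184413}\right) = 55798 - \left(- \frac{165151}{-11 - -5038} + \frac{- \frac{29611}{83701} - \frac{77423}{2714}}{-184413}\right) = 55798 - \left(- \frac{165151}{-11 + 5038} + \left(\left(-29611\right) \frac{1}{83701} - \frac{77423}{2714}\right) \left(- \frac{1}{184413}\right)\right) = 55798 - \left(- \frac{165151}{5027} + \left(- \frac{29611}{83701} - \frac{77423}{2714}\right) \left(- \frac{1}{184413}\right)\right) = 55798 - \left(\left(-165151\right) \frac{1}{5027} - - \frac{6560746777}{41892089520282}\right) = 55798 - \left(- \frac{165151}{5027} + \frac{6560746777}{41892089520282}\right) = 55798 - - \frac{6918487495490044603}{210591534018457614} = 55798 + \frac{6918487495490044603}{210591534018457614} = \frac{11757504902657387990575}{210591534018457614}$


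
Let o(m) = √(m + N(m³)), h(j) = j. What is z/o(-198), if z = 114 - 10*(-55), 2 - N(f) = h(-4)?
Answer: -83*I*√3/3 ≈ -47.92*I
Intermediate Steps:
N(f) = 6 (N(f) = 2 - 1*(-4) = 2 + 4 = 6)
o(m) = √(6 + m) (o(m) = √(m + 6) = √(6 + m))
z = 664 (z = 114 + 550 = 664)
z/o(-198) = 664/(√(6 - 198)) = 664/(√(-192)) = 664/((8*I*√3)) = 664*(-I*√3/24) = -83*I*√3/3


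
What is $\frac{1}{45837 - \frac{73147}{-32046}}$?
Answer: $\frac{32046}{1468965649} \approx 2.1815 \cdot 10^{-5}$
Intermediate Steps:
$\frac{1}{45837 - \frac{73147}{-32046}} = \frac{1}{45837 - - \frac{73147}{32046}} = \frac{1}{45837 + \frac{73147}{32046}} = \frac{1}{\frac{1468965649}{32046}} = \frac{32046}{1468965649}$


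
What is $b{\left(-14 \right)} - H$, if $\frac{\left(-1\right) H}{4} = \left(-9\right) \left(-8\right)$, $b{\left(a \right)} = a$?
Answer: $274$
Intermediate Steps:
$H = -288$ ($H = - 4 \left(\left(-9\right) \left(-8\right)\right) = \left(-4\right) 72 = -288$)
$b{\left(-14 \right)} - H = -14 - -288 = -14 + 288 = 274$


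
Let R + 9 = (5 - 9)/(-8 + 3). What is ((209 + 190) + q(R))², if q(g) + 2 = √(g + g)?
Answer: (1985 + I*√410)²/25 ≈ 1.5759e+5 + 3215.5*I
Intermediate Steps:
R = -41/5 (R = -9 + (5 - 9)/(-8 + 3) = -9 - 4/(-5) = -9 - 4*(-⅕) = -9 + ⅘ = -41/5 ≈ -8.2000)
q(g) = -2 + √2*√g (q(g) = -2 + √(g + g) = -2 + √(2*g) = -2 + √2*√g)
((209 + 190) + q(R))² = ((209 + 190) + (-2 + √2*√(-41/5)))² = (399 + (-2 + √2*(I*√205/5)))² = (399 + (-2 + I*√410/5))² = (397 + I*√410/5)²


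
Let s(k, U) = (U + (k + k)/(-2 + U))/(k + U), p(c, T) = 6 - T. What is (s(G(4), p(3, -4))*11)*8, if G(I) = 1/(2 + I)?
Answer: 5302/61 ≈ 86.918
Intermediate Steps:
s(k, U) = (U + 2*k/(-2 + U))/(U + k) (s(k, U) = (U + (2*k)/(-2 + U))/(U + k) = (U + 2*k/(-2 + U))/(U + k))
(s(G(4), p(3, -4))*11)*8 = ((((6 - 1*(-4))² - 2*(6 - 1*(-4)) + 2/(2 + 4))/((6 - 1*(-4))² - 2*(6 - 1*(-4)) - 2/(2 + 4) + (6 - 1*(-4))/(2 + 4)))*11)*8 = ((((6 + 4)² - 2*(6 + 4) + 2/6)/((6 + 4)² - 2*(6 + 4) - 2/6 + (6 + 4)/6))*11)*8 = (((10² - 2*10 + 2*(⅙))/(10² - 2*10 - 2*⅙ + 10*(⅙)))*11)*8 = (((100 - 20 + ⅓)/(100 - 20 - ⅓ + 5/3))*11)*8 = (((241/3)/(244/3))*11)*8 = (((3/244)*(241/3))*11)*8 = ((241/244)*11)*8 = (2651/244)*8 = 5302/61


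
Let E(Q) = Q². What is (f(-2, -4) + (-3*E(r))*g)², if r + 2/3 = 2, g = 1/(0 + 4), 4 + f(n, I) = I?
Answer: 784/9 ≈ 87.111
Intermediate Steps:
f(n, I) = -4 + I
g = ¼ (g = 1/4 = ¼ ≈ 0.25000)
r = 4/3 (r = -⅔ + 2 = 4/3 ≈ 1.3333)
(f(-2, -4) + (-3*E(r))*g)² = ((-4 - 4) - 3*(4/3)²*(¼))² = (-8 - 3*16/9*(¼))² = (-8 - 16/3*¼)² = (-8 - 4/3)² = (-28/3)² = 784/9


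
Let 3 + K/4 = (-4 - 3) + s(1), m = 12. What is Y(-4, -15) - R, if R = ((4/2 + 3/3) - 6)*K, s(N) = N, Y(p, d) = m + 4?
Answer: -92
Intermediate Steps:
Y(p, d) = 16 (Y(p, d) = 12 + 4 = 16)
K = -36 (K = -12 + 4*((-4 - 3) + 1) = -12 + 4*(-7 + 1) = -12 + 4*(-6) = -12 - 24 = -36)
R = 108 (R = ((4/2 + 3/3) - 6)*(-36) = ((4*(½) + 3*(⅓)) - 6)*(-36) = ((2 + 1) - 6)*(-36) = (3 - 6)*(-36) = -3*(-36) = 108)
Y(-4, -15) - R = 16 - 1*108 = 16 - 108 = -92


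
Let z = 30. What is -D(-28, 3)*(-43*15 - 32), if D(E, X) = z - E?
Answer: 39266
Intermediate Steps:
D(E, X) = 30 - E
-D(-28, 3)*(-43*15 - 32) = -(30 - 1*(-28))*(-43*15 - 32) = -(30 + 28)*(-645 - 32) = -58*(-677) = -1*(-39266) = 39266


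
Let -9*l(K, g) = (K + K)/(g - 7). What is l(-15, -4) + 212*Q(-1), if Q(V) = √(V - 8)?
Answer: -10/33 + 636*I ≈ -0.30303 + 636.0*I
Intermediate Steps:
l(K, g) = -2*K/(9*(-7 + g)) (l(K, g) = -(K + K)/(9*(g - 7)) = -2*K/(9*(-7 + g)))
Q(V) = √(-8 + V)
l(-15, -4) + 212*Q(-1) = -2*(-15)/(-63 + 9*(-4)) + 212*√(-8 - 1) = -2*(-15)/(-63 - 36) + 212*√(-9) = -2*(-15)/(-99) + 212*(3*I) = -2*(-15)*(-1/99) + 636*I = -10/33 + 636*I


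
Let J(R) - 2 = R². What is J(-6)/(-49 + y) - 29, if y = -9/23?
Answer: -16909/568 ≈ -29.769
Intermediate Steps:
y = -9/23 (y = -9*1/23 = -9/23 ≈ -0.39130)
J(R) = 2 + R²
J(-6)/(-49 + y) - 29 = (2 + (-6)²)/(-49 - 9/23) - 29 = (2 + 36)/(-1136/23) - 29 = -23/1136*38 - 29 = -437/568 - 29 = -16909/568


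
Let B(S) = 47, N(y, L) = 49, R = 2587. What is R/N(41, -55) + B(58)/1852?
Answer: 4793427/90748 ≈ 52.821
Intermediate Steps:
R/N(41, -55) + B(58)/1852 = 2587/49 + 47/1852 = 4793427/90748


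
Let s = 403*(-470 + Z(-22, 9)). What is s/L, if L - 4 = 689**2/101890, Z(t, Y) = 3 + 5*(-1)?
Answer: -19381108240/882281 ≈ -21967.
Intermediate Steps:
Z(t, Y) = -2 (Z(t, Y) = 3 - 5 = -2)
L = 882281/101890 (L = 4 + 689**2/101890 = 4 + 474721*(1/101890) = 4 + 474721/101890 = 882281/101890 ≈ 8.6591)
s = -190216 (s = 403*(-470 - 2) = 403*(-472) = -190216)
s/L = -190216/882281/101890 = -190216*101890/882281 = -19381108240/882281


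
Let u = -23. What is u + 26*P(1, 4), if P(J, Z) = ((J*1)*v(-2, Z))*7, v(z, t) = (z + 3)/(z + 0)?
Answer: -114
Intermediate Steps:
v(z, t) = (3 + z)/z
P(J, Z) = -7*J/2 (P(J, Z) = ((J*1)*((3 - 2)/(-2)))*7 = (J*(-½*1))*7 = (J*(-½))*7 = -J/2*7 = -7*J/2)
u + 26*P(1, 4) = -23 + 26*(-7/2*1) = -23 + 26*(-7/2) = -23 - 91 = -114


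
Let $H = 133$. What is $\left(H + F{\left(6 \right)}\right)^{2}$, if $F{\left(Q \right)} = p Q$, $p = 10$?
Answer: $37249$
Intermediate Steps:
$F{\left(Q \right)} = 10 Q$
$\left(H + F{\left(6 \right)}\right)^{2} = \left(133 + 10 \cdot 6\right)^{2} = \left(133 + 60\right)^{2} = 193^{2} = 37249$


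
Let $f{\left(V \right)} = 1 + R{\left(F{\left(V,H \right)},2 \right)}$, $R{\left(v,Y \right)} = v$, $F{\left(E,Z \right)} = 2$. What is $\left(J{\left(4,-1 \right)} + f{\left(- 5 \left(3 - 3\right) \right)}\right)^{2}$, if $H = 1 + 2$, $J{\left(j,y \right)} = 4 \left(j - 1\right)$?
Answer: $225$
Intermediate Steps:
$J{\left(j,y \right)} = -4 + 4 j$ ($J{\left(j,y \right)} = 4 \left(-1 + j\right) = -4 + 4 j$)
$H = 3$
$f{\left(V \right)} = 3$ ($f{\left(V \right)} = 1 + 2 = 3$)
$\left(J{\left(4,-1 \right)} + f{\left(- 5 \left(3 - 3\right) \right)}\right)^{2} = \left(\left(-4 + 4 \cdot 4\right) + 3\right)^{2} = \left(\left(-4 + 16\right) + 3\right)^{2} = \left(12 + 3\right)^{2} = 15^{2} = 225$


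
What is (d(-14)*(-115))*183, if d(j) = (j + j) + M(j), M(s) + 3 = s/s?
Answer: 631350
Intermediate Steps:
M(s) = -2 (M(s) = -3 + s/s = -3 + 1 = -2)
d(j) = -2 + 2*j (d(j) = (j + j) - 2 = 2*j - 2 = -2 + 2*j)
(d(-14)*(-115))*183 = ((-2 + 2*(-14))*(-115))*183 = ((-2 - 28)*(-115))*183 = -30*(-115)*183 = 3450*183 = 631350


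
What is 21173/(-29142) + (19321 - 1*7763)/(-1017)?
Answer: -13272451/1097682 ≈ -12.091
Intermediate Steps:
21173/(-29142) + (19321 - 1*7763)/(-1017) = 21173*(-1/29142) + (19321 - 7763)*(-1/1017) = -21173/29142 + 11558*(-1/1017) = -21173/29142 - 11558/1017 = -13272451/1097682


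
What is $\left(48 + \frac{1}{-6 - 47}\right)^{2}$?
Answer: $\frac{6466849}{2809} \approx 2302.2$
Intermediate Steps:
$\left(48 + \frac{1}{-6 - 47}\right)^{2} = \left(48 + \frac{1}{-53}\right)^{2} = \left(48 - \frac{1}{53}\right)^{2} = \left(\frac{2543}{53}\right)^{2} = \frac{6466849}{2809}$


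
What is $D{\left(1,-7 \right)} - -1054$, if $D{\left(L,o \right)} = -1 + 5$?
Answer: $1058$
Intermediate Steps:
$D{\left(L,o \right)} = 4$
$D{\left(1,-7 \right)} - -1054 = 4 - -1054 = 4 + 1054 = 1058$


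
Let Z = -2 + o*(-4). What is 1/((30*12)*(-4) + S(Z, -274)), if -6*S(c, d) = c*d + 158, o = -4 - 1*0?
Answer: -1/827 ≈ -0.0012092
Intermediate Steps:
o = -4 (o = -4 + 0 = -4)
Z = 14 (Z = -2 - 4*(-4) = -2 + 16 = 14)
S(c, d) = -79/3 - c*d/6 (S(c, d) = -(c*d + 158)/6 = -(158 + c*d)/6 = -79/3 - c*d/6)
1/((30*12)*(-4) + S(Z, -274)) = 1/((30*12)*(-4) + (-79/3 - 1/6*14*(-274))) = 1/(360*(-4) + (-79/3 + 1918/3)) = 1/(-1440 + 613) = 1/(-827) = -1/827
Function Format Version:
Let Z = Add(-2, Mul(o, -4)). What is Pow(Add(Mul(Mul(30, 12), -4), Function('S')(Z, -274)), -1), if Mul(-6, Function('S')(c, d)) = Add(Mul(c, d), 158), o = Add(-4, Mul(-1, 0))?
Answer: Rational(-1, 827) ≈ -0.0012092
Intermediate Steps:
o = -4 (o = Add(-4, 0) = -4)
Z = 14 (Z = Add(-2, Mul(-4, -4)) = Add(-2, 16) = 14)
Function('S')(c, d) = Add(Rational(-79, 3), Mul(Rational(-1, 6), c, d)) (Function('S')(c, d) = Mul(Rational(-1, 6), Add(Mul(c, d), 158)) = Mul(Rational(-1, 6), Add(158, Mul(c, d))) = Add(Rational(-79, 3), Mul(Rational(-1, 6), c, d)))
Pow(Add(Mul(Mul(30, 12), -4), Function('S')(Z, -274)), -1) = Pow(Add(Mul(Mul(30, 12), -4), Add(Rational(-79, 3), Mul(Rational(-1, 6), 14, -274))), -1) = Pow(Add(Mul(360, -4), Add(Rational(-79, 3), Rational(1918, 3))), -1) = Pow(Add(-1440, 613), -1) = Pow(-827, -1) = Rational(-1, 827)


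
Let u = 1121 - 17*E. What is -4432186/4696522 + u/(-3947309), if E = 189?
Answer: -8742691281725/9269311779649 ≈ -0.94319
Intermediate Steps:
u = -2092 (u = 1121 - 17*189 = 1121 - 3213 = -2092)
-4432186/4696522 + u/(-3947309) = -4432186/4696522 - 2092/(-3947309) = -4432186*1/4696522 - 2092*(-1/3947309) = -2216093/2348261 + 2092/3947309 = -8742691281725/9269311779649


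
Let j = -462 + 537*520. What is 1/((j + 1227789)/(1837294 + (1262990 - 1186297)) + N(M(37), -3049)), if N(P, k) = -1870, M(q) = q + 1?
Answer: -1913987/3577649123 ≈ -0.00053498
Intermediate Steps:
j = 278778 (j = -462 + 279240 = 278778)
M(q) = 1 + q
1/((j + 1227789)/(1837294 + (1262990 - 1186297)) + N(M(37), -3049)) = 1/((278778 + 1227789)/(1837294 + (1262990 - 1186297)) - 1870) = 1/(1506567/(1837294 + 76693) - 1870) = 1/(1506567/1913987 - 1870) = 1/(-3577649123/1913987) = -1913987/3577649123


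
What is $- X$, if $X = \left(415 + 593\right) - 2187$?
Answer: $1179$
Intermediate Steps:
$X = -1179$ ($X = 1008 - 2187 = -1179$)
$- X = \left(-1\right) \left(-1179\right) = 1179$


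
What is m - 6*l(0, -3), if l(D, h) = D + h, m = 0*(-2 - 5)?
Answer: 18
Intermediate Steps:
m = 0 (m = 0*(-7) = 0)
m - 6*l(0, -3) = 0 - 6*(0 - 3) = 0 - 6*(-3) = 0 + 18 = 18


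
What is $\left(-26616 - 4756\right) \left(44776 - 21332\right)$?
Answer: $-735485168$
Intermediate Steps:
$\left(-26616 - 4756\right) \left(44776 - 21332\right) = \left(-31372\right) 23444 = -735485168$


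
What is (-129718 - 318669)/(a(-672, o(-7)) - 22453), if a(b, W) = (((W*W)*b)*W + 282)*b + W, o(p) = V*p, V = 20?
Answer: 448387/1239146708097 ≈ 3.6185e-7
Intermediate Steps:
o(p) = 20*p
a(b, W) = W + b*(282 + b*W³) (a(b, W) = ((W²*b)*W + 282)*b + W = ((b*W²)*W + 282)*b + W = (b*W³ + 282)*b + W = (282 + b*W³)*b + W = b*(282 + b*W³) + W = W + b*(282 + b*W³))
(-129718 - 318669)/(a(-672, o(-7)) - 22453) = (-129718 - 318669)/((20*(-7) + 282*(-672) + (20*(-7))³*(-672)²) - 22453) = -448387/((-140 - 189504 + (-140)³*451584) - 22453) = -448387/((-140 - 189504 - 2744000*451584) - 22453) = -448387/((-140 - 189504 - 1239146496000) - 22453) = -448387/(-1239146685644 - 22453) = -448387/(-1239146708097) = -448387*(-1/1239146708097) = 448387/1239146708097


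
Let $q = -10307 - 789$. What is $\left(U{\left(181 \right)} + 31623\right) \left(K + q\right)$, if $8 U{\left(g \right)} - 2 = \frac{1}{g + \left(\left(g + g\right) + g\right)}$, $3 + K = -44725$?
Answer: $- \frac{639051746985}{362} \approx -1.7653 \cdot 10^{9}$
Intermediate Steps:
$q = -11096$
$K = -44728$ ($K = -3 - 44725 = -44728$)
$U{\left(g \right)} = \frac{1}{4} + \frac{1}{32 g}$ ($U{\left(g \right)} = \frac{1}{4} + \frac{1}{8 \left(g + \left(\left(g + g\right) + g\right)\right)} = \frac{1}{4} + \frac{1}{8 \left(g + \left(2 g + g\right)\right)} = \frac{1}{4} + \frac{1}{8 \left(g + 3 g\right)} = \frac{1}{4} + \frac{1}{8 \cdot 4 g} = \frac{1}{4} + \frac{\frac{1}{4} \frac{1}{g}}{8} = \frac{1}{4} + \frac{1}{32 g}$)
$\left(U{\left(181 \right)} + 31623\right) \left(K + q\right) = \left(\frac{1 + 8 \cdot 181}{32 \cdot 181} + 31623\right) \left(-44728 - 11096\right) = \left(\frac{1}{32} \cdot \frac{1}{181} \left(1 + 1448\right) + 31623\right) \left(-55824\right) = \left(\frac{1}{32} \cdot \frac{1}{181} \cdot 1449 + 31623\right) \left(-55824\right) = \left(\frac{1449}{5792} + 31623\right) \left(-55824\right) = \frac{183161865}{5792} \left(-55824\right) = - \frac{639051746985}{362}$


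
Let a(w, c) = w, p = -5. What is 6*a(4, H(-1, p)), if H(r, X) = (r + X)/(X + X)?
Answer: 24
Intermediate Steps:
H(r, X) = (X + r)/(2*X) (H(r, X) = (X + r)/((2*X)) = (X + r)*(1/(2*X)) = (X + r)/(2*X))
6*a(4, H(-1, p)) = 6*4 = 24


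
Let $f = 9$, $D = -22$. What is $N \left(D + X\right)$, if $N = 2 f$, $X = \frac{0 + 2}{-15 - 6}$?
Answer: $- \frac{2784}{7} \approx -397.71$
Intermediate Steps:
$X = - \frac{2}{21}$ ($X = \frac{2}{-21} = 2 \left(- \frac{1}{21}\right) = - \frac{2}{21} \approx -0.095238$)
$N = 18$ ($N = 2 \cdot 9 = 18$)
$N \left(D + X\right) = 18 \left(-22 - \frac{2}{21}\right) = 18 \left(- \frac{464}{21}\right) = - \frac{2784}{7}$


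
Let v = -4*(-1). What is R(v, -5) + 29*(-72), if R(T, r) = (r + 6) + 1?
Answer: -2086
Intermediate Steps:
v = 4
R(T, r) = 7 + r (R(T, r) = (6 + r) + 1 = 7 + r)
R(v, -5) + 29*(-72) = (7 - 5) + 29*(-72) = 2 - 2088 = -2086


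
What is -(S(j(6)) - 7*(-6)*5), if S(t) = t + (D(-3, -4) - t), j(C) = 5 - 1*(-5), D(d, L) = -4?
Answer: -206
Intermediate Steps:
j(C) = 10 (j(C) = 5 + 5 = 10)
S(t) = -4 (S(t) = t + (-4 - t) = -4)
-(S(j(6)) - 7*(-6)*5) = -(-4 - 7*(-6)*5) = -(-4 + 42*5) = -(-4 + 210) = -1*206 = -206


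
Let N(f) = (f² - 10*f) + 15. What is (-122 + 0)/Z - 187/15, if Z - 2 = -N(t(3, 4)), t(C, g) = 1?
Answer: 541/30 ≈ 18.033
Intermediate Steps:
N(f) = 15 + f² - 10*f
Z = -4 (Z = 2 - (15 + 1² - 10*1) = 2 - (15 + 1 - 10) = 2 - 1*6 = 2 - 6 = -4)
(-122 + 0)/Z - 187/15 = (-122 + 0)/(-4) - 187/15 = -122*(-¼) - 187*1/15 = 61/2 - 187/15 = 541/30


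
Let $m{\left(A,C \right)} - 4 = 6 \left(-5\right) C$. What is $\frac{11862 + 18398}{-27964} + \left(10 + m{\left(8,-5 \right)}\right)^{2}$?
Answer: $\frac{188022371}{6991} \approx 26895.0$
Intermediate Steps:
$m{\left(A,C \right)} = 4 - 30 C$ ($m{\left(A,C \right)} = 4 + 6 \left(-5\right) C = 4 - 30 C$)
$\frac{11862 + 18398}{-27964} + \left(10 + m{\left(8,-5 \right)}\right)^{2} = \frac{11862 + 18398}{-27964} + \left(10 + \left(4 - -150\right)\right)^{2} = 30260 \left(- \frac{1}{27964}\right) + \left(10 + \left(4 + 150\right)\right)^{2} = - \frac{7565}{6991} + \left(10 + 154\right)^{2} = - \frac{7565}{6991} + 164^{2} = - \frac{7565}{6991} + 26896 = \frac{188022371}{6991}$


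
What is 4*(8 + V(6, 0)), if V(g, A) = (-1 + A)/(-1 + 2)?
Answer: 28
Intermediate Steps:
V(g, A) = -1 + A (V(g, A) = (-1 + A)/1 = (-1 + A)*1 = -1 + A)
4*(8 + V(6, 0)) = 4*(8 + (-1 + 0)) = 4*(8 - 1) = 4*7 = 28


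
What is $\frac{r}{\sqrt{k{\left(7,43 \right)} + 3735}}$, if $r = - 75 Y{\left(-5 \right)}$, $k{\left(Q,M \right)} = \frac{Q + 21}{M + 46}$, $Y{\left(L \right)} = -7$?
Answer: $\frac{525 \sqrt{29587427}}{332443} \approx 8.5901$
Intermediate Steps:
$k{\left(Q,M \right)} = \frac{21 + Q}{46 + M}$
$r = 525$ ($r = \left(-75\right) \left(-7\right) = 525$)
$\frac{r}{\sqrt{k{\left(7,43 \right)} + 3735}} = \frac{525}{\sqrt{\frac{21 + 7}{46 + 43} + 3735}} = \frac{525}{\sqrt{\frac{1}{89} \cdot 28 + 3735}} = \frac{525}{\sqrt{\frac{28}{89} + 3735}} = \frac{525}{\sqrt{\frac{332443}{89}}} = \frac{525}{\frac{1}{89} \sqrt{29587427}} = 525 \frac{\sqrt{29587427}}{332443} = \frac{525 \sqrt{29587427}}{332443}$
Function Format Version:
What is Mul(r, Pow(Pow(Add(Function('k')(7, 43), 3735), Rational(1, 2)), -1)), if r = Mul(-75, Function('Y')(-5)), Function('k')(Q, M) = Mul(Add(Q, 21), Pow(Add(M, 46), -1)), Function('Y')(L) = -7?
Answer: Mul(Rational(525, 332443), Pow(29587427, Rational(1, 2))) ≈ 8.5901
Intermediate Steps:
Function('k')(Q, M) = Mul(Pow(Add(46, M), -1), Add(21, Q)) (Function('k')(Q, M) = Mul(Add(21, Q), Pow(Add(46, M), -1)) = Mul(Pow(Add(46, M), -1), Add(21, Q)))
r = 525 (r = Mul(-75, -7) = 525)
Mul(r, Pow(Pow(Add(Function('k')(7, 43), 3735), Rational(1, 2)), -1)) = Mul(525, Pow(Pow(Add(Mul(Pow(Add(46, 43), -1), Add(21, 7)), 3735), Rational(1, 2)), -1)) = Mul(525, Pow(Pow(Add(Mul(Pow(89, -1), 28), 3735), Rational(1, 2)), -1)) = Mul(525, Pow(Pow(Add(Mul(Rational(1, 89), 28), 3735), Rational(1, 2)), -1)) = Mul(525, Pow(Pow(Add(Rational(28, 89), 3735), Rational(1, 2)), -1)) = Mul(525, Pow(Pow(Rational(332443, 89), Rational(1, 2)), -1)) = Mul(525, Pow(Mul(Rational(1, 89), Pow(29587427, Rational(1, 2))), -1)) = Mul(525, Mul(Rational(1, 332443), Pow(29587427, Rational(1, 2)))) = Mul(Rational(525, 332443), Pow(29587427, Rational(1, 2)))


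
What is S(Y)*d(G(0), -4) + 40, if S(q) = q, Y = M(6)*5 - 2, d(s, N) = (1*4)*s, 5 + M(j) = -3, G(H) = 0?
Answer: 40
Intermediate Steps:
M(j) = -8 (M(j) = -5 - 3 = -8)
d(s, N) = 4*s
Y = -42 (Y = -8*5 - 2 = -40 - 2 = -42)
S(Y)*d(G(0), -4) + 40 = -168*0 + 40 = -42*0 + 40 = 0 + 40 = 40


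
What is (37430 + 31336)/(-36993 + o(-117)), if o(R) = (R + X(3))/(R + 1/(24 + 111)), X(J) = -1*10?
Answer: -362030068/194750099 ≈ -1.8589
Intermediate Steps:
X(J) = -10
o(R) = (-10 + R)/(1/135 + R) (o(R) = (R - 10)/(R + 1/(24 + 111)) = (-10 + R)/(R + 1/135) = (-10 + R)/(1/135 + R))
(37430 + 31336)/(-36993 + o(-117)) = (37430 + 31336)/(-36993 + 135*(-10 - 117)/(1 + 135*(-117))) = 68766/(-36993 + 135*(-127)/(1 - 15795)) = 68766/(-36993 + 135*(-127)/(-15794)) = 68766/(-36993 + 135*(-1/15794)*(-127)) = 68766/(-36993 + 17145/15794) = 68766/(-584250297/15794) = 68766*(-15794/584250297) = -362030068/194750099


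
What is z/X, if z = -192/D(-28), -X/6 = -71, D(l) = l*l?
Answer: -2/3479 ≈ -0.00057488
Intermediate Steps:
D(l) = l**2
X = 426 (X = -6*(-71) = 426)
z = -12/49 (z = -192/((-28)**2) = -192/784 = -192*1/784 = -12/49 ≈ -0.24490)
z/X = -12/49/426 = -12/49*1/426 = -2/3479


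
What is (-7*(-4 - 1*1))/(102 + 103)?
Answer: 7/41 ≈ 0.17073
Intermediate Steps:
(-7*(-4 - 1*1))/(102 + 103) = -7*(-4 - 1)/205 = -7*(-5)*(1/205) = 35*(1/205) = 7/41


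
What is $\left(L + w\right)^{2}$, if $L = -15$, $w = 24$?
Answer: $81$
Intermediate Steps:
$\left(L + w\right)^{2} = \left(-15 + 24\right)^{2} = 9^{2} = 81$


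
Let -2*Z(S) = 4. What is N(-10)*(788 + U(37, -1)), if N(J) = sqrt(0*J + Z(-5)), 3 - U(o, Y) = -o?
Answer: 828*I*sqrt(2) ≈ 1171.0*I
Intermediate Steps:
U(o, Y) = 3 + o (U(o, Y) = 3 - (-1)*o = 3 + o)
Z(S) = -2 (Z(S) = -1/2*4 = -2)
N(J) = I*sqrt(2) (N(J) = sqrt(0*J - 2) = sqrt(0 - 2) = sqrt(-2) = I*sqrt(2))
N(-10)*(788 + U(37, -1)) = (I*sqrt(2))*(788 + (3 + 37)) = (I*sqrt(2))*(788 + 40) = (I*sqrt(2))*828 = 828*I*sqrt(2)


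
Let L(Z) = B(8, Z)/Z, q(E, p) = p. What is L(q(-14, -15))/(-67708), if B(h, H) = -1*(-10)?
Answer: 1/101562 ≈ 9.8462e-6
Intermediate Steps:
B(h, H) = 10
L(Z) = 10/Z
L(q(-14, -15))/(-67708) = (10/(-15))/(-67708) = (10*(-1/15))*(-1/67708) = -⅔*(-1/67708) = 1/101562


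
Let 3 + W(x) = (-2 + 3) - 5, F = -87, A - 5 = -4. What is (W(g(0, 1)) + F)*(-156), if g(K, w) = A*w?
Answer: 14664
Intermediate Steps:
A = 1 (A = 5 - 4 = 1)
g(K, w) = w (g(K, w) = 1*w = w)
W(x) = -7 (W(x) = -3 + ((-2 + 3) - 5) = -3 + (1 - 5) = -3 - 4 = -7)
(W(g(0, 1)) + F)*(-156) = (-7 - 87)*(-156) = -94*(-156) = 14664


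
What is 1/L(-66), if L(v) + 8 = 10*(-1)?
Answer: -1/18 ≈ -0.055556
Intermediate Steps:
L(v) = -18 (L(v) = -8 + 10*(-1) = -8 - 10 = -18)
1/L(-66) = 1/(-18) = -1/18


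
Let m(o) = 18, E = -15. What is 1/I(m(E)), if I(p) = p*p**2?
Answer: 1/5832 ≈ 0.00017147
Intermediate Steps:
I(p) = p**3
1/I(m(E)) = 1/(18**3) = 1/5832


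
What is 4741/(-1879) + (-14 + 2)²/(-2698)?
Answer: -6530897/2534771 ≈ -2.5765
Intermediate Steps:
4741/(-1879) + (-14 + 2)²/(-2698) = 4741*(-1/1879) + (-12)²*(-1/2698) = -4741/1879 + 144*(-1/2698) = -4741/1879 - 72/1349 = -6530897/2534771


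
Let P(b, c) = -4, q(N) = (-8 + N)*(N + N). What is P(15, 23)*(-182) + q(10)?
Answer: 768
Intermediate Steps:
q(N) = 2*N*(-8 + N) (q(N) = (-8 + N)*(2*N) = 2*N*(-8 + N))
P(15, 23)*(-182) + q(10) = -4*(-182) + 2*10*(-8 + 10) = 728 + 2*10*2 = 728 + 40 = 768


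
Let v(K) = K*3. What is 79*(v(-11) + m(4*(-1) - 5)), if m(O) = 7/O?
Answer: -24016/9 ≈ -2668.4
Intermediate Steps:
v(K) = 3*K
79*(v(-11) + m(4*(-1) - 5)) = 79*(3*(-11) + 7/(4*(-1) - 5)) = 79*(-33 + 7/(-4 - 5)) = 79*(-33 + 7/(-9)) = 79*(-33 + 7*(-⅑)) = 79*(-33 - 7/9) = 79*(-304/9) = -24016/9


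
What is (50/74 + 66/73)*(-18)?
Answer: -76806/2701 ≈ -28.436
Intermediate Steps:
(50/74 + 66/73)*(-18) = (50*(1/74) + 66*(1/73))*(-18) = (25/37 + 66/73)*(-18) = (4267/2701)*(-18) = -76806/2701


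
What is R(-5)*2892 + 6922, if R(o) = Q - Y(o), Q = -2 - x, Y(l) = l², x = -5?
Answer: -56702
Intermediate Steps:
Q = 3 (Q = -2 - 1*(-5) = -2 + 5 = 3)
R(o) = 3 - o²
R(-5)*2892 + 6922 = (3 - 1*(-5)²)*2892 + 6922 = (3 - 1*25)*2892 + 6922 = (3 - 25)*2892 + 6922 = -22*2892 + 6922 = -63624 + 6922 = -56702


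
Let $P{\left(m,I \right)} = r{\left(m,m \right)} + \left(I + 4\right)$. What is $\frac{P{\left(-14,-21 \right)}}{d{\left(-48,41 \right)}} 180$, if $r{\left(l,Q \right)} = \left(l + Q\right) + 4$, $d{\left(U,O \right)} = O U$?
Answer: $\frac{15}{4} \approx 3.75$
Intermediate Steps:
$r{\left(l,Q \right)} = 4 + Q + l$ ($r{\left(l,Q \right)} = \left(Q + l\right) + 4 = 4 + Q + l$)
$P{\left(m,I \right)} = 8 + I + 2 m$ ($P{\left(m,I \right)} = \left(4 + m + m\right) + \left(I + 4\right) = \left(4 + 2 m\right) + \left(4 + I\right) = 8 + I + 2 m$)
$\frac{P{\left(-14,-21 \right)}}{d{\left(-48,41 \right)}} 180 = \frac{8 - 21 + 2 \left(-14\right)}{41 \left(-48\right)} 180 = \frac{8 - 21 - 28}{-1968} \cdot 180 = \left(-41\right) \left(- \frac{1}{1968}\right) 180 = \frac{1}{48} \cdot 180 = \frac{15}{4}$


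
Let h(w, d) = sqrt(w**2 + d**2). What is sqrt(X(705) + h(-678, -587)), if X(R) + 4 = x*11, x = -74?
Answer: sqrt(-818 + sqrt(804253)) ≈ 8.8770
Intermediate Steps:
X(R) = -818 (X(R) = -4 - 74*11 = -4 - 814 = -818)
h(w, d) = sqrt(d**2 + w**2)
sqrt(X(705) + h(-678, -587)) = sqrt(-818 + sqrt((-587)**2 + (-678)**2)) = sqrt(-818 + sqrt(344569 + 459684)) = sqrt(-818 + sqrt(804253))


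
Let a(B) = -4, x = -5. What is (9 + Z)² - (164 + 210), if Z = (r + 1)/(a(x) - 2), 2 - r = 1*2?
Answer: -10655/36 ≈ -295.97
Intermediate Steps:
r = 0 (r = 2 - 2 = 0)
Z = -⅙ (Z = (0 + 1)/(-4 - 2) = 1/(-6) = 1*(-⅙) = -⅙ ≈ -0.16667)
(9 + Z)² - (164 + 210) = (9 - ⅙)² - (164 + 210) = (53/6)² - 1*374 = 2809/36 - 374 = -10655/36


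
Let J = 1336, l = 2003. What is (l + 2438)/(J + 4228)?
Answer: 4441/5564 ≈ 0.79817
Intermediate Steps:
(l + 2438)/(J + 4228) = (2003 + 2438)/(1336 + 4228) = 4441/5564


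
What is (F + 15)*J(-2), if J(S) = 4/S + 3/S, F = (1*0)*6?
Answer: -105/2 ≈ -52.500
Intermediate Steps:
F = 0 (F = 0*6 = 0)
J(S) = 7/S
(F + 15)*J(-2) = (0 + 15)*(7/(-2)) = 15*(7*(-½)) = 15*(-7/2) = -105/2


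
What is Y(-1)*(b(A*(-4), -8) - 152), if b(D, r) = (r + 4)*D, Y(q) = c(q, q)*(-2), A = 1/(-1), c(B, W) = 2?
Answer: 672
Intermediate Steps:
A = -1
Y(q) = -4 (Y(q) = 2*(-2) = -4)
b(D, r) = D*(4 + r) (b(D, r) = (4 + r)*D = D*(4 + r))
Y(-1)*(b(A*(-4), -8) - 152) = -4*((-1*(-4))*(4 - 8) - 152) = -4*(4*(-4) - 152) = -4*(-16 - 152) = -4*(-168) = 672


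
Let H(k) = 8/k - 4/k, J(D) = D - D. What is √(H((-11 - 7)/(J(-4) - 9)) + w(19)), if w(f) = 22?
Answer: 2*√6 ≈ 4.8990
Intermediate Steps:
J(D) = 0
H(k) = 4/k
√(H((-11 - 7)/(J(-4) - 9)) + w(19)) = √(4/(((-11 - 7)/(0 - 9))) + 22) = √(4/((-18/(-9))) + 22) = √(4/((-18*(-⅑))) + 22) = √(4/2 + 22) = √(4*(½) + 22) = √(2 + 22) = √24 = 2*√6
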